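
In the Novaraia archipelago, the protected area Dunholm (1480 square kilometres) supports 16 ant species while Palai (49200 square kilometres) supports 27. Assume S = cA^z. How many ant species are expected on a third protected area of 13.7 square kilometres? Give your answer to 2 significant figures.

z = ln(27/16) / ln(49200/1480) = 0.5232 / 3.5039 = 0.1493
c = 16 / 1480^0.1493 = 16 / 2.975 = 5.379
S₃ = 5.379 × 13.7^0.1493 = 5.379 × 1.478 ≈ 7.951

8.0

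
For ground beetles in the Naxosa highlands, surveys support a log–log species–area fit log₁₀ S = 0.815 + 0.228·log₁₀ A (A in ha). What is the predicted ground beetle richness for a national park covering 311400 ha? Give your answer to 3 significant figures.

S = 6.531 × 311400^0.228
ln S = ln 6.531 + 0.228 × ln 311400 = 1.8766 + 0.228 × 12.6488 = 4.7605
S = e^4.7605 ≈ 116.8

117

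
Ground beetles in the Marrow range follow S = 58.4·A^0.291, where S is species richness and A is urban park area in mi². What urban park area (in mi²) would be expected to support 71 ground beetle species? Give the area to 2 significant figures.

71 = 58.4 × A^0.291  ⇒  A^0.291 = 71/58.4 = 1.216
ln A = ln(1.216) / 0.291 = 0.1954 / 0.291 = 0.6714
A = e^0.6714 ≈ 1.957 mi²

2.0 mi²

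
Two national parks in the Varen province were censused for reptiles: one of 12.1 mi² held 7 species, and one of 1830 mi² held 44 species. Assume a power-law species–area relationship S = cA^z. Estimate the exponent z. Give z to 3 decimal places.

0.366

Taking logs: ln S = ln c + z ln A, so z = (ln S₂ − ln S₁)/(ln A₂ − ln A₁).
z = ln(44/7) / ln(1830/12.1) = ln(6.286) / ln(151.2) = 1.8383 / 5.0189 = 0.3663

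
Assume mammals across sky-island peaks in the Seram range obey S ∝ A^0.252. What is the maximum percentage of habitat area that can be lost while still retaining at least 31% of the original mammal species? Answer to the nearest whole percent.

Need (A_new/A_old)^0.252 = 0.31, so A_new/A_old = 0.31^(1/0.252) = 0.31^3.968
ln(A_new/A_old) = ln 0.31 / 0.252 = -1.1712 / 0.252 = -4.6476
A_new/A_old = e^-4.6476 ≈ 0.009585
Fraction that can be lost = 1 − 0.009585 = 0.9904

99%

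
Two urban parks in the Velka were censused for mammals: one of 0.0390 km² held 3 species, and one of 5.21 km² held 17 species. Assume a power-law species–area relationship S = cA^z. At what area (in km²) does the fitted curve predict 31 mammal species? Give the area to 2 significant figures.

28 km²

z = ln(17/3) / ln(5.21/0.039) = 1.7346 / 4.8948 = 0.3544
c = 3 / 0.039^0.3544 = 3 / 0.3167 = 9.471
A = (31/9.471)^(1/0.3544) ⇒ ln A = ln(3.273)/0.3544 = 3.3459
A = e^3.3459 ≈ 28.39 km²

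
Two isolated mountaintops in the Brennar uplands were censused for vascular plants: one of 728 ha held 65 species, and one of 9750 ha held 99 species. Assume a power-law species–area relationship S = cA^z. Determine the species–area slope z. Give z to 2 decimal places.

0.16

Taking logs: ln S = ln c + z ln A, so z = (ln S₂ − ln S₁)/(ln A₂ − ln A₁).
z = ln(99/65) / ln(9750/728) = ln(1.523) / ln(13.39) = 0.4207 / 2.5947 = 0.1621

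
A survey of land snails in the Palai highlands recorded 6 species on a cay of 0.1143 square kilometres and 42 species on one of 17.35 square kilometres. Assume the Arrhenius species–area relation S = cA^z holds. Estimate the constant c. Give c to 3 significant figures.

13.9

z = ln(S₂/S₁) / ln(A₂/A₁) = ln(42/6) / ln(17.35/0.1143) = 1.9459 / 5.0225 = 0.3874
c = S₁ / A₁^z = 6 / 0.1143^0.3874 = 6 / 0.4316 = 13.9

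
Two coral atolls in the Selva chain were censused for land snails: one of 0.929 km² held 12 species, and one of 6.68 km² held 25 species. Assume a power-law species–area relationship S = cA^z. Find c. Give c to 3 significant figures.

12.3

z = ln(S₂/S₁) / ln(A₂/A₁) = ln(25/12) / ln(6.68/0.929) = 0.7340 / 1.9728 = 0.3721
c = S₁ / A₁^z = 12 / 0.929^0.3721 = 12 / 0.973 = 12.33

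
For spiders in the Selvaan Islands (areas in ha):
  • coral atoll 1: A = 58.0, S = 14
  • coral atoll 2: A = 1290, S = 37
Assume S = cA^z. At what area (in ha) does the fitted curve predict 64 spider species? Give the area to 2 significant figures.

7400 ha

z = ln(37/14) / ln(1290/58) = 0.9719 / 3.1020 = 0.3133
c = 14 / 58^0.3133 = 14 / 3.569 = 3.923
A = (64/3.923)^(1/0.3133) ⇒ ln A = ln(16.31)/0.3133 = 8.9114
A = e^8.9114 ≈ 7416 ha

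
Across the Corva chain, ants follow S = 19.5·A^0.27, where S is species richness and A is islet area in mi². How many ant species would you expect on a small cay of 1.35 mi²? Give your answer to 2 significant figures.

S = 19.5 × 1.35^0.27 = 19.5 × 1.084 ≈ 21.15

21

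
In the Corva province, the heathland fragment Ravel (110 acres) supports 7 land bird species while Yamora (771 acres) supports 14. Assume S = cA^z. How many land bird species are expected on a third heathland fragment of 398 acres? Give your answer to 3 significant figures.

z = ln(14/7) / ln(771/110) = 0.6931 / 1.9472 = 0.3560
c = 7 / 110^0.3560 = 7 / 5.329 = 1.313
S₃ = 1.313 × 398^0.3560 = 1.313 × 8.423 ≈ 11.06

11.1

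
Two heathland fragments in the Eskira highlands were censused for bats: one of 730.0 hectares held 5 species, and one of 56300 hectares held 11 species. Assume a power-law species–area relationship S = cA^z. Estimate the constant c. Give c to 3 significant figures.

1.51

z = ln(S₂/S₁) / ln(A₂/A₁) = ln(11/5) / ln(56300/730) = 0.7885 / 4.3454 = 0.1814
c = S₁ / A₁^z = 5 / 730^0.1814 = 5 / 3.308 = 1.512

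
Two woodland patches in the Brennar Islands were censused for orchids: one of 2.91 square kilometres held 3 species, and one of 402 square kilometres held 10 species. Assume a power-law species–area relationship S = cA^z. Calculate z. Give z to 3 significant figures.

0.244

Taking logs: ln S = ln c + z ln A, so z = (ln S₂ − ln S₁)/(ln A₂ − ln A₁).
z = ln(10/3) / ln(402/2.91) = ln(3.333) / ln(138.1) = 1.2040 / 4.9283 = 0.2443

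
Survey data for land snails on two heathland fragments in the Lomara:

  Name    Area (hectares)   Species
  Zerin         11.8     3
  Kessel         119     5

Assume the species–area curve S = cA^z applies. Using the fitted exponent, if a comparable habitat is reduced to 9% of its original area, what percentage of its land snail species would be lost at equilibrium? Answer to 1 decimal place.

41.3%

z = ln(5/3) / ln(119/11.8) = 0.5108 / 2.3110 = 0.2210
S_new/S_old = (A_new/A_old)^z = 0.09^0.2210 = exp(0.2210 × -2.4079) = 0.5873
Fraction lost = 1 − 0.5873 = 0.4127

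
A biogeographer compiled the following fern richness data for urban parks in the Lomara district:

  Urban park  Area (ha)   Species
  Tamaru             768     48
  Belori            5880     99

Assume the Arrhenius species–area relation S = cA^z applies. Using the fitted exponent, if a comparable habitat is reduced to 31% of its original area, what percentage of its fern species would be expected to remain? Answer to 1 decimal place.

z = ln(99/48) / ln(5880/768) = 0.7239 / 2.0355 = 0.3556
S_new/S_old = (A_new/A_old)^z = 0.31^0.3556 = exp(0.3556 × -1.1712) = 0.6593

65.9%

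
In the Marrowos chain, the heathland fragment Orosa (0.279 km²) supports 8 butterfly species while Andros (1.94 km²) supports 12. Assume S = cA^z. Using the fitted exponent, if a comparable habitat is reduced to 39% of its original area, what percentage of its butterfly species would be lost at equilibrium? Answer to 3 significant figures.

17.9%

z = ln(12/8) / ln(1.94/0.279) = 0.4055 / 1.9392 = 0.2091
S_new/S_old = (A_new/A_old)^z = 0.39^0.2091 = exp(0.2091 × -0.9416) = 0.8213
Fraction lost = 1 − 0.8213 = 0.1787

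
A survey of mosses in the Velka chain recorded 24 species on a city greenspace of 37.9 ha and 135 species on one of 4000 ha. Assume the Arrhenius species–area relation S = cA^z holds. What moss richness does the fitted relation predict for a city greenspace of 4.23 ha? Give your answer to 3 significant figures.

z = ln(135/24) / ln(4000/37.9) = 1.7272 / 4.6591 = 0.3707
c = 24 / 37.9^0.3707 = 24 / 3.848 = 6.237
S₃ = 6.237 × 4.23^0.3707 = 6.237 × 1.707 ≈ 10.65

10.6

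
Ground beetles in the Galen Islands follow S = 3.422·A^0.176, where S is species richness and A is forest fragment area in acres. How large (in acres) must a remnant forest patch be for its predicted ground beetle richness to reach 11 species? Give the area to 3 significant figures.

11 = 3.422 × A^0.176  ⇒  A^0.176 = 11/3.422 = 3.214
ln A = ln(3.214) / 0.176 = 1.1677 / 0.176 = 6.6345
A = e^6.6345 ≈ 760.9 acres

761 acres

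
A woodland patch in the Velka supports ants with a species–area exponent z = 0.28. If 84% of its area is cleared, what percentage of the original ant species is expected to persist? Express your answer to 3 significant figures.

59.9%

S_new/S_old = (A_new/A_old)^z = 0.16^0.28
= exp(0.28 × ln 0.16) = exp(0.28 × -1.8326) = exp(-0.5131) ≈ 0.5986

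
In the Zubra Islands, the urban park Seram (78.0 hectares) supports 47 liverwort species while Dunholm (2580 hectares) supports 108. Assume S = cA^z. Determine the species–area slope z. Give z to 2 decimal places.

Taking logs: ln S = ln c + z ln A, so z = (ln S₂ − ln S₁)/(ln A₂ − ln A₁).
z = ln(108/47) / ln(2580/78) = ln(2.298) / ln(33.08) = 0.8320 / 3.4988 = 0.2378

0.24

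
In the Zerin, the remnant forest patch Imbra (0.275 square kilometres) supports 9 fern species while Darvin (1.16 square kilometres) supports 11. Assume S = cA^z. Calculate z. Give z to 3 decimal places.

0.139

Taking logs: ln S = ln c + z ln A, so z = (ln S₂ − ln S₁)/(ln A₂ − ln A₁).
z = ln(11/9) / ln(1.16/0.275) = ln(1.222) / ln(4.218) = 0.2007 / 1.4394 = 0.1394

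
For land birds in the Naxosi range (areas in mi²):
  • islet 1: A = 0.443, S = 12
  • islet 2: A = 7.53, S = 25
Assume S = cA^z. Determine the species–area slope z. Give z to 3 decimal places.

Taking logs: ln S = ln c + z ln A, so z = (ln S₂ − ln S₁)/(ln A₂ − ln A₁).
z = ln(25/12) / ln(7.53/0.443) = ln(2.083) / ln(17) = 0.7340 / 2.8331 = 0.2591

0.259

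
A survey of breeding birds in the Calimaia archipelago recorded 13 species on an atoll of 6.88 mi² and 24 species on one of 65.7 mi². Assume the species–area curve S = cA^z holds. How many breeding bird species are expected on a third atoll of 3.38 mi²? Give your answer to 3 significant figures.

10.7

z = ln(24/13) / ln(65.7/6.88) = 0.6131 / 2.2565 = 0.2717
c = 13 / 6.88^0.2717 = 13 / 1.689 = 7.698
S₃ = 7.698 × 3.38^0.2717 = 7.698 × 1.392 ≈ 10.72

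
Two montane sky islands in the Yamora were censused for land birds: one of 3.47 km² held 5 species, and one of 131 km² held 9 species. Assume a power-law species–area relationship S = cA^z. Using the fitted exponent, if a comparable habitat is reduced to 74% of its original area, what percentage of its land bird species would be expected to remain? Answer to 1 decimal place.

95.2%

z = ln(9/5) / ln(131/3.47) = 0.5878 / 3.6310 = 0.1619
S_new/S_old = (A_new/A_old)^z = 0.74^0.1619 = exp(0.1619 × -0.3011) = 0.9524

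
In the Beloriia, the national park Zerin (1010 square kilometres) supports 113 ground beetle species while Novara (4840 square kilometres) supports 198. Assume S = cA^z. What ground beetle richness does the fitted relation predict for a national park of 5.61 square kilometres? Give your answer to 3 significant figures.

z = ln(198/113) / ln(4840/1010) = 0.5609 / 1.5670 = 0.3579
c = 113 / 1010^0.3579 = 113 / 11.9 = 9.5
S₃ = 9.5 × 5.61^0.3579 = 9.5 × 1.854 ≈ 17.61

17.6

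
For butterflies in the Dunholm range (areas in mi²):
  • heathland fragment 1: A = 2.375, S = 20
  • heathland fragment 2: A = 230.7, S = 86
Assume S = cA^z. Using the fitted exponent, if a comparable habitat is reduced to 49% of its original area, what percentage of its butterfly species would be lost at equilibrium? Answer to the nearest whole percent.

z = ln(86/20) / ln(230.7/2.375) = 1.4586 / 4.5761 = 0.3187
S_new/S_old = (A_new/A_old)^z = 0.49^0.3187 = exp(0.3187 × -0.7133) = 0.7966
Fraction lost = 1 − 0.7966 = 0.2034

20%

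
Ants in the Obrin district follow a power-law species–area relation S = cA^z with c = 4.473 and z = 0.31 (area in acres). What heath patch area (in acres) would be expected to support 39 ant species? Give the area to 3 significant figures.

39 = 4.473 × A^0.31  ⇒  A^0.31 = 39/4.473 = 8.719
ln A = ln(8.719) / 0.31 = 2.1655 / 0.31 = 6.9855
A = e^6.9855 ≈ 1081 acres

1080 acres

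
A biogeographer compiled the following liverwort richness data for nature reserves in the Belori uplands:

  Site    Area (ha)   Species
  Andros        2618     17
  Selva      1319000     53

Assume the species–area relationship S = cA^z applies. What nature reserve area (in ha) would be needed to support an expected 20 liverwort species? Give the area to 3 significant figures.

6370 ha

z = ln(53/17) / ln(1319000/2618) = 1.1371 / 6.2222 = 0.1827
c = 17 / 2618^0.1827 = 17 / 4.213 = 4.035
A = (20/4.035)^(1/0.1827) ⇒ ln A = ln(4.957)/0.1827 = 8.7595
A = e^8.7595 ≈ 6371 ha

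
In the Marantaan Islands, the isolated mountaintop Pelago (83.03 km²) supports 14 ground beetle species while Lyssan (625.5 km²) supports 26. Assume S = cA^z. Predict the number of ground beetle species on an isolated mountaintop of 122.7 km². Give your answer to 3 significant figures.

z = ln(26/14) / ln(625.5/83.03) = 0.6190 / 2.0193 = 0.3066
c = 14 / 83.03^0.3066 = 14 / 3.876 = 3.612
S₃ = 3.612 × 122.7^0.3066 = 3.612 × 4.369 ≈ 15.78

15.8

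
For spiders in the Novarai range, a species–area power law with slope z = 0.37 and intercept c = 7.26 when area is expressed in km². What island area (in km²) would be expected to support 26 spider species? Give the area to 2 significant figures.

31 km²

26 = 7.26 × A^0.37  ⇒  A^0.37 = 26/7.26 = 3.581
ln A = ln(3.581) / 0.37 = 1.2757 / 0.37 = 3.4479
A = e^3.4479 ≈ 31.43 km²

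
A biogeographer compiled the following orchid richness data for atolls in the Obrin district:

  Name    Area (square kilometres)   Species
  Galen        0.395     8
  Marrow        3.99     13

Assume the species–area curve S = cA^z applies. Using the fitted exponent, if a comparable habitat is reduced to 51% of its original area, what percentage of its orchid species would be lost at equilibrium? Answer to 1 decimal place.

13.2%

z = ln(13/8) / ln(3.99/0.395) = 0.4855 / 2.3127 = 0.2099
S_new/S_old = (A_new/A_old)^z = 0.51^0.2099 = exp(0.2099 × -0.6733) = 0.8682
Fraction lost = 1 − 0.8682 = 0.1318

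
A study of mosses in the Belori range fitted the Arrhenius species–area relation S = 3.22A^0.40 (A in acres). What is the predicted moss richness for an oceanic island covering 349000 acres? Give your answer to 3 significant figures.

531

S = 3.22 × 349000^0.4
ln S = ln 3.22 + 0.4 × ln 349000 = 1.1694 + 0.4 × 12.7628 = 6.2745
S = e^6.2745 ≈ 530.9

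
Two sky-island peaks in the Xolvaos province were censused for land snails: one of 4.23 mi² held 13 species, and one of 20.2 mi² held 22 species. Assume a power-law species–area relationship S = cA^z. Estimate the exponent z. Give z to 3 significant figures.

0.336

Taking logs: ln S = ln c + z ln A, so z = (ln S₂ − ln S₁)/(ln A₂ − ln A₁).
z = ln(22/13) / ln(20.2/4.23) = ln(1.692) / ln(4.775) = 0.5261 / 1.5635 = 0.3365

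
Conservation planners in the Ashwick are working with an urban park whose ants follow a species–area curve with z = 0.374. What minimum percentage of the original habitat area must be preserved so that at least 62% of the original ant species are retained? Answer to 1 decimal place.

27.9%

Need (A_new/A_old)^0.374 = 0.62, so A_new/A_old = 0.62^(1/0.374) = 0.62^2.674
ln(A_new/A_old) = ln 0.62 / 0.374 = -0.4780 / 0.374 = -1.2782
A_new/A_old = e^-1.2782 ≈ 0.2785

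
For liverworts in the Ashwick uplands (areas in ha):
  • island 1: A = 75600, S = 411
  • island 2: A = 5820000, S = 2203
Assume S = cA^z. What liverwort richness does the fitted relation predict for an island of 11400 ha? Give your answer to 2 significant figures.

200

z = ln(2203/411) / ln(5820000/75600) = 1.6790 / 4.3436 = 0.3865
c = 411 / 75600^0.3865 = 411 / 76.87 = 5.347
S₃ = 5.347 × 11400^0.3865 = 5.347 × 37 ≈ 197.8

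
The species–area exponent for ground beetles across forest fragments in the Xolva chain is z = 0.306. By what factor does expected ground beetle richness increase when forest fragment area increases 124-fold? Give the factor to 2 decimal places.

S₂/S₁ = (A₂/A₁)^z = 124^0.306
ln(S₂/S₁) = 0.306 × ln 124 = 0.306 × 4.8203 = 1.4750
S₂/S₁ = e^1.4750 ≈ 4.371

4.37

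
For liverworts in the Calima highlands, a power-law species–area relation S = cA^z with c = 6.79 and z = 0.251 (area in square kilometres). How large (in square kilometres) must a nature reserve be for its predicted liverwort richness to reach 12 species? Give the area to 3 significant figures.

9.67 square kilometres

12 = 6.79 × A^0.251  ⇒  A^0.251 = 12/6.79 = 1.767
ln A = ln(1.767) / 0.251 = 0.5695 / 0.251 = 2.2687
A = e^2.2687 ≈ 9.667 square kilometres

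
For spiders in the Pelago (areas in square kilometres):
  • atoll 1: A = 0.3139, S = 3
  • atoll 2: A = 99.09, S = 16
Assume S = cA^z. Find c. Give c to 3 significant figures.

z = ln(S₂/S₁) / ln(A₂/A₁) = ln(16/3) / ln(99.09/0.3139) = 1.6740 / 5.7547 = 0.2909
c = S₁ / A₁^z = 3 / 0.3139^0.2909 = 3 / 0.7139 = 4.202

4.20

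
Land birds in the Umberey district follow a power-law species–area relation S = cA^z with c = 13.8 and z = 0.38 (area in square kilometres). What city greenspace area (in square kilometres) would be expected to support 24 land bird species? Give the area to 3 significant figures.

24 = 13.8 × A^0.38  ⇒  A^0.38 = 24/13.8 = 1.739
ln A = ln(1.739) / 0.38 = 0.5534 / 0.38 = 1.4563
A = e^1.4563 ≈ 4.29 square kilometres

4.29 square kilometres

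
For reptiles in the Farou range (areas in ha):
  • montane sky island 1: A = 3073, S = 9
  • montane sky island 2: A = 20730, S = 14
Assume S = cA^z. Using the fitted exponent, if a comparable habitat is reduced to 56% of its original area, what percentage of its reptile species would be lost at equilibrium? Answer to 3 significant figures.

12.6%

z = ln(14/9) / ln(20730/3073) = 0.4418 / 1.9089 = 0.2315
S_new/S_old = (A_new/A_old)^z = 0.56^0.2315 = exp(0.2315 × -0.5798) = 0.8744
Fraction lost = 1 − 0.8744 = 0.1256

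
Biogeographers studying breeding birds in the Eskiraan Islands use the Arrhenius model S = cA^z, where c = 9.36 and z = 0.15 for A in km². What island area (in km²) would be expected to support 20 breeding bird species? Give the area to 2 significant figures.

160 km²

20 = 9.36 × A^0.15  ⇒  A^0.15 = 20/9.36 = 2.137
ln A = ln(2.137) / 0.15 = 0.7593 / 0.15 = 5.0619
A = e^5.0619 ≈ 157.9 km²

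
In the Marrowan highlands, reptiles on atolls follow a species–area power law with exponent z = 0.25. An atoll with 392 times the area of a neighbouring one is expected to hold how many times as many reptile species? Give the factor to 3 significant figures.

S₂/S₁ = (A₂/A₁)^z = 392^0.25
ln(S₂/S₁) = 0.25 × ln 392 = 0.25 × 5.9713 = 1.4928
S₂/S₁ = e^1.4928 ≈ 4.45

4.45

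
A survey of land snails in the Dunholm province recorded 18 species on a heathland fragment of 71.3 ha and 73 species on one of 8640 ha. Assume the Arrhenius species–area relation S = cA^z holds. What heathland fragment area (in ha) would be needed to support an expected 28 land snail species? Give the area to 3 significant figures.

324 ha

z = ln(73/18) / ln(8640/71.3) = 1.4001 / 4.7973 = 0.2919
c = 18 / 71.3^0.2919 = 18 / 3.474 = 5.181
A = (28/5.181)^(1/0.2919) ⇒ ln A = ln(5.404)/0.2919 = 5.7808
A = e^5.7808 ≈ 324 ha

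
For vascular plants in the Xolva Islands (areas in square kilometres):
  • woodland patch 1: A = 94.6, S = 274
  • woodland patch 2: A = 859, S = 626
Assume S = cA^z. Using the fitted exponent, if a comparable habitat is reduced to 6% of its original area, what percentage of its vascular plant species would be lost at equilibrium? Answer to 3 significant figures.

z = ln(626/274) / ln(859/94.6) = 0.8262 / 2.2061 = 0.3745
S_new/S_old = (A_new/A_old)^z = 0.06^0.3745 = exp(0.3745 × -2.8134) = 0.3487
Fraction lost = 1 − 0.3487 = 0.6513

65.1%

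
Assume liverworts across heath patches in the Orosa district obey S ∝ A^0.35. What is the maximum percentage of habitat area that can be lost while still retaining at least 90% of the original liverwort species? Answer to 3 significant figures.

26.0%

Need (A_new/A_old)^0.35 = 0.9, so A_new/A_old = 0.9^(1/0.35) = 0.9^2.857
ln(A_new/A_old) = ln 0.9 / 0.35 = -0.1054 / 0.35 = -0.3010
A_new/A_old = e^-0.3010 ≈ 0.7401
Fraction that can be lost = 1 − 0.7401 = 0.2599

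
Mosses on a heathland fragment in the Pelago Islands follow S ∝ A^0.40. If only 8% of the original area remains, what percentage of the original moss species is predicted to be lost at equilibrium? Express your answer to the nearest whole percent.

S_new/S_old = (A_new/A_old)^z = 0.08^0.4
= exp(0.4 × ln 0.08) = exp(0.4 × -2.5257) = exp(-1.0103) ≈ 0.3641
Fraction lost = 1 − 0.3641 = 0.6359

64%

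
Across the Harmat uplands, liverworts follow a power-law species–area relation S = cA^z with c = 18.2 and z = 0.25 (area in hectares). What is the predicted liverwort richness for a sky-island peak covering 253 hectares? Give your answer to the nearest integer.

S = 18.2 × 253^0.25
ln S = ln 18.2 + 0.25 × ln 253 = 2.9014 + 0.25 × 5.5334 = 4.2848
S = e^4.2848 ≈ 72.59

73 species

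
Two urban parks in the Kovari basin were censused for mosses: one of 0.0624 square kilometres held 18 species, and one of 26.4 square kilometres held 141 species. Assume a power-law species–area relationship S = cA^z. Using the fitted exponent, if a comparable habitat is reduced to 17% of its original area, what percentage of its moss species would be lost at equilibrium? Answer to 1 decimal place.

z = ln(141/18) / ln(26.4/0.0624) = 2.0584 / 6.0476 = 0.3404
S_new/S_old = (A_new/A_old)^z = 0.17^0.3404 = exp(0.3404 × -1.7720) = 0.5471
Fraction lost = 1 − 0.5471 = 0.4529

45.3%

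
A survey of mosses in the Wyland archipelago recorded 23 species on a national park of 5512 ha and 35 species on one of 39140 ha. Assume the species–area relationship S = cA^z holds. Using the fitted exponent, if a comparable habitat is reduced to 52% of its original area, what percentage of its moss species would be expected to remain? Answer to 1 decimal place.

86.9%

z = ln(35/23) / ln(39140/5512) = 0.4199 / 1.9602 = 0.2142
S_new/S_old = (A_new/A_old)^z = 0.52^0.2142 = exp(0.2142 × -0.6539) = 0.8693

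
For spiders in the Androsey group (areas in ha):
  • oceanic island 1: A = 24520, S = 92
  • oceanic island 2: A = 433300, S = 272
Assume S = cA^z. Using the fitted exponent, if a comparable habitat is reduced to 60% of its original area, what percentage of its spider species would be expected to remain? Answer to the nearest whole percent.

z = ln(272/92) / ln(433300/24520) = 1.0840 / 2.8719 = 0.3774
S_new/S_old = (A_new/A_old)^z = 0.6^0.3774 = exp(0.3774 × -0.5108) = 0.8246

82%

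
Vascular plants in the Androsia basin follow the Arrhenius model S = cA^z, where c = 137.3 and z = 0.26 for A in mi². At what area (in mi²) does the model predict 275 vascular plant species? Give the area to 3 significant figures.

14.5 mi²

275 = 137.3 × A^0.26  ⇒  A^0.26 = 275/137.3 = 2.003
ln A = ln(2.003) / 0.26 = 0.6946 / 0.26 = 2.6715
A = e^2.6715 ≈ 14.46 mi²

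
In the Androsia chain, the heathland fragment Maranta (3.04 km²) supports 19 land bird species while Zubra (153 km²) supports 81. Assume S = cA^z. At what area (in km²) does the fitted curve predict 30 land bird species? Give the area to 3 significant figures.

z = ln(81/19) / ln(153/3.04) = 1.4500 / 3.9186 = 0.3700
c = 19 / 3.04^0.3700 = 19 / 1.509 = 12.59
A = (30/12.59)^(1/0.3700) ⇒ ln A = ln(2.383)/0.3700 = 2.3462
A = e^2.3462 ≈ 10.45 km²

10.4 km²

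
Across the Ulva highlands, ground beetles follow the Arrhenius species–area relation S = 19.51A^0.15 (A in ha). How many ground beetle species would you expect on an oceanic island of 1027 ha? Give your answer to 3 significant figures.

S = 19.51 × 1027^0.15 = 19.51 × 2.83 ≈ 55.21

55.2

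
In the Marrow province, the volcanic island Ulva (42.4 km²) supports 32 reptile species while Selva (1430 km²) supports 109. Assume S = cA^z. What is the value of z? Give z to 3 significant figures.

Taking logs: ln S = ln c + z ln A, so z = (ln S₂ − ln S₁)/(ln A₂ − ln A₁).
z = ln(109/32) / ln(1430/42.4) = ln(3.406) / ln(33.73) = 1.2256 / 3.5183 = 0.3484

0.348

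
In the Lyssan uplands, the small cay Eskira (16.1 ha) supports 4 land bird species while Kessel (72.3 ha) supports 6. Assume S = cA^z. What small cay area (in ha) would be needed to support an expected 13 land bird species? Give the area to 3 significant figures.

z = ln(6/4) / ln(72.3/16.1) = 0.4055 / 1.5020 = 0.2699
c = 4 / 16.1^0.2699 = 4 / 2.117 = 1.889
A = (13/1.889)^(1/0.2699) ⇒ ln A = ln(6.881)/0.2699 = 7.1450
A = e^7.1450 ≈ 1268 ha

1270 ha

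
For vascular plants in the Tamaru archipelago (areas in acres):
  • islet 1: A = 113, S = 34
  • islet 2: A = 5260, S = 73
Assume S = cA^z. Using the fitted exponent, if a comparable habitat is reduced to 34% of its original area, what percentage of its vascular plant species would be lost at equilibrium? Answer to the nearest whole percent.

19%

z = ln(73/34) / ln(5260/113) = 0.7641 / 3.8405 = 0.1990
S_new/S_old = (A_new/A_old)^z = 0.34^0.1990 = exp(0.1990 × -1.0788) = 0.8068
Fraction lost = 1 − 0.8068 = 0.1932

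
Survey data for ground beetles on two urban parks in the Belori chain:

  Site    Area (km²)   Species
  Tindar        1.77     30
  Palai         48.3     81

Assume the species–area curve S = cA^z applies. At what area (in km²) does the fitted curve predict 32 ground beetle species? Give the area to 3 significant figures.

2.19 km²

z = ln(81/30) / ln(48.3/1.77) = 0.9933 / 3.3065 = 0.3004
c = 30 / 1.77^0.3004 = 30 / 1.187 = 25.27
A = (32/25.27)^(1/0.3004) ⇒ ln A = ln(1.266)/0.3004 = 0.7858
A = e^0.7858 ≈ 2.194 km²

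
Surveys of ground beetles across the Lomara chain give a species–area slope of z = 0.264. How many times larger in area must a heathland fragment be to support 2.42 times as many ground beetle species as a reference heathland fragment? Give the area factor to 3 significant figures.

28.4

(A₂/A₁)^0.264 = 2.42, so A₂/A₁ = 2.42^(1/0.264) = 2.42^3.788
ln(A₂/A₁) = ln 2.42 / 0.264 = 0.8838 / 0.264 = 3.3476
A₂/A₁ = e^3.3476 ≈ 28.43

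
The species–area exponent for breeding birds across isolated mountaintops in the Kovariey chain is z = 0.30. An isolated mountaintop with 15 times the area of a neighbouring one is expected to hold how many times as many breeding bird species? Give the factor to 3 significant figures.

2.25

S₂/S₁ = (A₂/A₁)^z = 15^0.3
ln(S₂/S₁) = 0.3 × ln 15 = 0.3 × 2.7081 = 0.8124
S₂/S₁ = e^0.8124 ≈ 2.253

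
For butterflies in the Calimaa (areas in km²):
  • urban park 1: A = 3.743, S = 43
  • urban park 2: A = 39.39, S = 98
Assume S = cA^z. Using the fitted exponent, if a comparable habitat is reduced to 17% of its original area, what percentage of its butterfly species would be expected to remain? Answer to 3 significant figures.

53.8%

z = ln(98/43) / ln(39.39/3.743) = 0.8238 / 2.3536 = 0.3500
S_new/S_old = (A_new/A_old)^z = 0.17^0.3500 = exp(0.3500 × -1.7720) = 0.5378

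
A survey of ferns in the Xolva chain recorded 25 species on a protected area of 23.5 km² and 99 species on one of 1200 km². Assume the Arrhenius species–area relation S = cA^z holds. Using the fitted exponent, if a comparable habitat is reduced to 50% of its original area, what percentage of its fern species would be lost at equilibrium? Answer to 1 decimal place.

z = ln(99/25) / ln(1200/23.5) = 1.3762 / 3.9331 = 0.3499
S_new/S_old = (A_new/A_old)^z = 0.5^0.3499 = exp(0.3499 × -0.6931) = 0.7846
Fraction lost = 1 − 0.7846 = 0.2154

21.5%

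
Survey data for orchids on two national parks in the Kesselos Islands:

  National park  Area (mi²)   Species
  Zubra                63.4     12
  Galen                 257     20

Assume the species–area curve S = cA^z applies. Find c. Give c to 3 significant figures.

z = ln(S₂/S₁) / ln(A₂/A₁) = ln(20/12) / ln(257/63.4) = 0.5108 / 1.3996 = 0.3650
c = S₁ / A₁^z = 12 / 63.4^0.3650 = 12 / 4.547 = 2.639

2.64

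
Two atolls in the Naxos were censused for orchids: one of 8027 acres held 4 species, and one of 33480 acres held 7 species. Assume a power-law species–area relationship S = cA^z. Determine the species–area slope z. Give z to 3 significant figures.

0.392

Taking logs: ln S = ln c + z ln A, so z = (ln S₂ − ln S₁)/(ln A₂ − ln A₁).
z = ln(7/4) / ln(33480/8027) = ln(1.75) / ln(4.171) = 0.5596 / 1.4281 = 0.3919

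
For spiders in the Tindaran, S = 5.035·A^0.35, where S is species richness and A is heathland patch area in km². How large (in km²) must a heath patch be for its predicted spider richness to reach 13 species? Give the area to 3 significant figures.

15.0 km²

13 = 5.035 × A^0.35  ⇒  A^0.35 = 13/5.035 = 2.582
ln A = ln(2.582) / 0.35 = 0.9485 / 0.35 = 2.7101
A = e^2.7101 ≈ 15.03 km²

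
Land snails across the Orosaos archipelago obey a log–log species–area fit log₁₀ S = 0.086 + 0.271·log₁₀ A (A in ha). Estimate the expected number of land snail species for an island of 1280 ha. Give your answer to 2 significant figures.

S = 1.219 × 1280^0.271
ln S = ln 1.219 + 0.271 × ln 1280 = 0.1980 + 0.271 × 7.1546 = 2.1369
S = e^2.1369 ≈ 8.473

8.5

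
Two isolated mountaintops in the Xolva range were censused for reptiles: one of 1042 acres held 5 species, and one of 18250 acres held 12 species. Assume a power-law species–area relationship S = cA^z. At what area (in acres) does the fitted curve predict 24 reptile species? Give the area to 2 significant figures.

z = ln(12/5) / ln(18250/1042) = 0.8755 / 2.8630 = 0.3058
c = 5 / 1042^0.3058 = 5 / 8.372 = 0.5972
A = (24/0.5972)^(1/0.3058) ⇒ ln A = ln(40.18)/0.3058 = 12.0787
A = e^12.0787 ≈ 176081 acres

180000 acres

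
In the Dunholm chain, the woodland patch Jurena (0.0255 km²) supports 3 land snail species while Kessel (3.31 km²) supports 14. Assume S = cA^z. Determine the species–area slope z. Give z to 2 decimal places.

Taking logs: ln S = ln c + z ln A, so z = (ln S₂ − ln S₁)/(ln A₂ − ln A₁).
z = ln(14/3) / ln(3.31/0.0255) = ln(4.667) / ln(129.8) = 1.5404 / 4.8660 = 0.3166

0.32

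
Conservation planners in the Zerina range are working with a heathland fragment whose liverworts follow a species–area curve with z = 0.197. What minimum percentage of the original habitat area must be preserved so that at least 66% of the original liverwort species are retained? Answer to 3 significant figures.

12.1%

Need (A_new/A_old)^0.197 = 0.66, so A_new/A_old = 0.66^(1/0.197) = 0.66^5.076
ln(A_new/A_old) = ln 0.66 / 0.197 = -0.4155 / 0.197 = -2.1092
A_new/A_old = e^-2.1092 ≈ 0.1213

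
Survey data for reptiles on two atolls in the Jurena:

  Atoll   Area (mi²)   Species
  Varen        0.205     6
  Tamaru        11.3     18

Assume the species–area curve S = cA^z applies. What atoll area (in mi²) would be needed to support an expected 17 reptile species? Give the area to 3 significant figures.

z = ln(18/6) / ln(11.3/0.205) = 1.0986 / 4.0095 = 0.2740
c = 6 / 0.205^0.2740 = 6 / 0.6478 = 9.263
A = (17/9.263)^(1/0.2740) ⇒ ln A = ln(1.835)/0.2740 = 2.2162
A = e^2.2162 ≈ 9.172 mi²

9.17 mi²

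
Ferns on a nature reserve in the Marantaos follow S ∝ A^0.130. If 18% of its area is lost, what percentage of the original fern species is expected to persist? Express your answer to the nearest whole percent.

97%

S_new/S_old = (A_new/A_old)^z = 0.82^0.13
= exp(0.13 × ln 0.82) = exp(0.13 × -0.1985) = exp(-0.0258) ≈ 0.9745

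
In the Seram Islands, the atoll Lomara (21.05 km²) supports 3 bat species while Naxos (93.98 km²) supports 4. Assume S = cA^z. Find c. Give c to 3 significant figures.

1.67

z = ln(S₂/S₁) / ln(A₂/A₁) = ln(4/3) / ln(93.98/21.05) = 0.2877 / 1.4962 = 0.1923
c = S₁ / A₁^z = 3 / 21.05^0.1923 = 3 / 1.797 = 1.67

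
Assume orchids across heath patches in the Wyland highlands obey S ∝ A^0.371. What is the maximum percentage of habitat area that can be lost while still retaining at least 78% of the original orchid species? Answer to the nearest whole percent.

Need (A_new/A_old)^0.371 = 0.78, so A_new/A_old = 0.78^(1/0.371) = 0.78^2.695
ln(A_new/A_old) = ln 0.78 / 0.371 = -0.2485 / 0.371 = -0.6697
A_new/A_old = e^-0.6697 ≈ 0.5119
Fraction that can be lost = 1 − 0.5119 = 0.4881

49%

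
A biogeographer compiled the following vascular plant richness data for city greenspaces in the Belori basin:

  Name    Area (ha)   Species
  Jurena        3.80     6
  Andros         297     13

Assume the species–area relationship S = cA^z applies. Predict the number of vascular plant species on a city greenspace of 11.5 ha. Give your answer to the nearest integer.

7

z = ln(13/6) / ln(297/3.8) = 0.7732 / 4.3587 = 0.1774
c = 6 / 3.8^0.1774 = 6 / 1.267 = 4.735
S₃ = 4.735 × 11.5^0.1774 = 4.735 × 1.542 ≈ 7.302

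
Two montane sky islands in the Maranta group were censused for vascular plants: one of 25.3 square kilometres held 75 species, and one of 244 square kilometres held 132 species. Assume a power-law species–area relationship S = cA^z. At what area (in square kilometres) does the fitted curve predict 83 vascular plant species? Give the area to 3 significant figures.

z = ln(132/75) / ln(244/25.3) = 0.5653 / 2.2664 = 0.2494
c = 75 / 25.3^0.2494 = 75 / 2.239 = 33.5
A = (83/33.5)^(1/0.2494) ⇒ ln A = ln(2.477)/0.2494 = 3.6371
A = e^3.6371 ≈ 37.98 square kilometres

38.0 square kilometres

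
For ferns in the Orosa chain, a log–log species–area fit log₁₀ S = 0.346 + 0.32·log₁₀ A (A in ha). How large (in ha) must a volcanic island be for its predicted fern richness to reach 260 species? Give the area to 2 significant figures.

260 = 2.218 × A^0.32  ⇒  A^0.32 = 260/2.218 = 117.2
ln A = ln(117.2) / 0.32 = 4.7640 / 0.32 = 14.8875
A = e^14.8875 ≈ 2921068 ha

2900000 ha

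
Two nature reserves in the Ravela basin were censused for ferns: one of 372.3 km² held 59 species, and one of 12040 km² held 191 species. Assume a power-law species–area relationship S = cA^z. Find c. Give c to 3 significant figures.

7.98

z = ln(S₂/S₁) / ln(A₂/A₁) = ln(191/59) / ln(12040/372.3) = 1.1747 / 3.4763 = 0.3379
c = S₁ / A₁^z = 59 / 372.3^0.3379 = 59 / 7.392 = 7.981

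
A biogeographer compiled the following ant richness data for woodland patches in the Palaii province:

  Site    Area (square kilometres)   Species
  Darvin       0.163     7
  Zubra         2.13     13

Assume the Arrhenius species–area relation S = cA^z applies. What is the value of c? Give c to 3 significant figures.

z = ln(S₂/S₁) / ln(A₂/A₁) = ln(13/7) / ln(2.13/0.163) = 0.6190 / 2.5701 = 0.2409
c = S₁ / A₁^z = 7 / 0.163^0.2409 = 7 / 0.646 = 10.84

10.8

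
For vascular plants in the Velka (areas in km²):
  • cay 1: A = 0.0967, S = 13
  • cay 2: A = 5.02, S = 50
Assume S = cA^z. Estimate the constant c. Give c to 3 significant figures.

z = ln(S₂/S₁) / ln(A₂/A₁) = ln(50/13) / ln(5.02/0.0967) = 1.3471 / 3.9496 = 0.3411
c = S₁ / A₁^z = 13 / 0.0967^0.3411 = 13 / 0.4508 = 28.84

28.8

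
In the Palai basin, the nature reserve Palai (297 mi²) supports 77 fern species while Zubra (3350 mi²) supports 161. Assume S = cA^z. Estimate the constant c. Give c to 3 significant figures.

13.6

z = ln(S₂/S₁) / ln(A₂/A₁) = ln(161/77) / ln(3350/297) = 0.7376 / 2.4230 = 0.3044
c = S₁ / A₁^z = 77 / 297^0.3044 = 77 / 5.659 = 13.61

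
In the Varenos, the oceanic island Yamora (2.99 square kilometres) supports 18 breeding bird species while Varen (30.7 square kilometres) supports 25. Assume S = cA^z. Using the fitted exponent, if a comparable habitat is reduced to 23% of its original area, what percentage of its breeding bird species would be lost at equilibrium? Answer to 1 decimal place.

18.7%

z = ln(25/18) / ln(30.7/2.99) = 0.3285 / 2.3290 = 0.1411
S_new/S_old = (A_new/A_old)^z = 0.23^0.1411 = exp(0.1411 × -1.4697) = 0.8128
Fraction lost = 1 − 0.8128 = 0.1872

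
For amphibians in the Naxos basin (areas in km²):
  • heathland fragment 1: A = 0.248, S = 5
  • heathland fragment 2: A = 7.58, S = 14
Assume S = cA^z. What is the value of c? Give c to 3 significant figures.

7.61

z = ln(S₂/S₁) / ln(A₂/A₁) = ln(14/5) / ln(7.58/0.248) = 1.0296 / 3.4198 = 0.3011
c = S₁ / A₁^z = 5 / 0.248^0.3011 = 5 / 0.6572 = 7.608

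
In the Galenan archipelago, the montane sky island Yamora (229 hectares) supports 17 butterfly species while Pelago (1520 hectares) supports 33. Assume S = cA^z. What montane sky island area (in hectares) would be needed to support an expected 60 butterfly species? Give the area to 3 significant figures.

z = ln(33/17) / ln(1520/229) = 0.6633 / 1.8927 = 0.3504
c = 17 / 229^0.3504 = 17 / 6.714 = 2.532
A = (60/2.532)^(1/0.3504) ⇒ ln A = ln(23.7)/0.3504 = 9.0324
A = e^9.0324 ≈ 8370 hectares

8370 hectares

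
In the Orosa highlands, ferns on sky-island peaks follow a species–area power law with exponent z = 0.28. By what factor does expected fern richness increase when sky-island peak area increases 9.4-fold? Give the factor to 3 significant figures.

S₂/S₁ = (A₂/A₁)^z = 9.4^0.28
ln(S₂/S₁) = 0.28 × ln 9.4 = 0.28 × 2.2407 = 0.6274
S₂/S₁ = e^0.6274 ≈ 1.873

1.87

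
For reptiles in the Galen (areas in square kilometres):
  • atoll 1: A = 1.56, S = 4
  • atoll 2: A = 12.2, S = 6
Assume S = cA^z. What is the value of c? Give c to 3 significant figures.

z = ln(S₂/S₁) / ln(A₂/A₁) = ln(6/4) / ln(12.2/1.56) = 0.4055 / 2.0568 = 0.1971
c = S₁ / A₁^z = 4 / 1.56^0.1971 = 4 / 1.092 = 3.664

3.66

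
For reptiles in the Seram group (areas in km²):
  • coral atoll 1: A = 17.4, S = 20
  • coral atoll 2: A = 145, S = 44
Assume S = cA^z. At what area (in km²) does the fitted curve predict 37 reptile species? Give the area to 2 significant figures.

z = ln(44/20) / ln(145/17.4) = 0.7885 / 2.1203 = 0.3719
c = 20 / 17.4^0.3719 = 20 / 2.893 = 6.914
A = (37/6.914)^(1/0.3719) ⇒ ln A = ln(5.352)/0.3719 = 4.5108
A = e^4.5108 ≈ 90.99 km²

91 km²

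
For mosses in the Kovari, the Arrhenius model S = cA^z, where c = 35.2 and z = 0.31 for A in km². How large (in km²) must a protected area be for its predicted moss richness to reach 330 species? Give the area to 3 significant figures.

330 = 35.2 × A^0.31  ⇒  A^0.31 = 330/35.2 = 9.375
ln A = ln(9.375) / 0.31 = 2.2380 / 0.31 = 7.2195
A = e^7.2195 ≈ 1366 km²

1370 km²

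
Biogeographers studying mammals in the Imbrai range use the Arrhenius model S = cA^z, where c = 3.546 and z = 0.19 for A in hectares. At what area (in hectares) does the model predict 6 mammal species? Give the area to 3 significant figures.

6 = 3.546 × A^0.19  ⇒  A^0.19 = 6/3.546 = 1.692
ln A = ln(1.692) / 0.19 = 0.5259 / 0.19 = 2.7681
A = e^2.7681 ≈ 15.93 hectares

15.9 hectares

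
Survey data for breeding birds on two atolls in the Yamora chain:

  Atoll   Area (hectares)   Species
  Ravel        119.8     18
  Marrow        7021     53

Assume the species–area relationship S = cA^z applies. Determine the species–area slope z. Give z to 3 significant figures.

Taking logs: ln S = ln c + z ln A, so z = (ln S₂ − ln S₁)/(ln A₂ − ln A₁).
z = ln(53/18) / ln(7021/119.8) = ln(2.944) / ln(58.61) = 1.0799 / 4.0708 = 0.2653

0.265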